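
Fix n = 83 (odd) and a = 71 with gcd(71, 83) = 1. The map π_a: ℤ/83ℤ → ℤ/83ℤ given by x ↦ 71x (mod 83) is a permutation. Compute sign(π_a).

Start at x=55: 55 → 4 → 35 → 78 → 60 → 27 → 8 → … (one orbit).
The orbit structure of x ↦ 71x mod 83: 2 orbits of sizes [82, 1].
Σ(ℓ_i−1) = 83−2 = 81; sign = (−1)^81 = -1.
Via Zolotarev, sign(π_{71}) = (71|83) = -1.

-1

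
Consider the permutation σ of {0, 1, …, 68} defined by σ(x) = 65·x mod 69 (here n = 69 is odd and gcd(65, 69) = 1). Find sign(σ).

Orbit of 31 under x↦65x: [31, 14, 13, 17, 1, 65, 16]… (length divides ord_69(65)).
Decompose π into cycles: lengths [22, 22, 22, 2, 1] (5 cycles, including the fixed point 0).
With 5 cycles on 69 points, sign = (−1)^{69−5} = +1.
Check: (65/69) = +1 by Zolotarev.

+1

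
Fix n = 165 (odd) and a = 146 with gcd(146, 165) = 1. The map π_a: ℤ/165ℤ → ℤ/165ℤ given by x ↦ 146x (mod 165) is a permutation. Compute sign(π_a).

-1

Start at x=16: 16 → 26 → 1 → 146 → 31 → 71 → 136 → … (one orbit).
π_146 has 30 disjoint cycles with lengths [10, 10, 10, 10, 10, 10, 10, 10, 10, 10, 5, 5, 5, 5, 5, 5, 5, 5, 5, 5, 2, 2, 2, 2, 2, 1, 1, 1, 1, 1] on {0,…,164}.
With 30 cycles on 165 points, sign = (−1)^{165−30} = -1.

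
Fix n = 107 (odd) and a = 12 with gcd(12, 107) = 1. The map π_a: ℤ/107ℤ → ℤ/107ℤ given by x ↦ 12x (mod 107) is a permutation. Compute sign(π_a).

Start at x=37: 37 → 16 → 85 → 57 → 42 → 76 → 56 → … (one orbit).
π_12 has 3 disjoint cycles with lengths [53, 53, 1] on {0,…,106}.
sign(π) = (−1)^{n − #cycles} = (−1)^{107−3} = (−1)^104 = +1.
The Jacobi symbol (12|107) = +1 (Zolotarev) agrees.

+1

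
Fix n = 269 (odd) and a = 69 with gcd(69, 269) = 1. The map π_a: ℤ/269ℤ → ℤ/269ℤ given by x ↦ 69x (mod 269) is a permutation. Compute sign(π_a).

-1

Start at x=42: 42 → 208 → 95 → 99 → 106 → 51 → 22 → … (one orbit).
2 cycles of lengths [268, 1].
2 cycles on 269: each ℓ→(−1)^(ℓ−1), product (−1)^267 = -1.
Check: (69/269) = -1 by Zolotarev.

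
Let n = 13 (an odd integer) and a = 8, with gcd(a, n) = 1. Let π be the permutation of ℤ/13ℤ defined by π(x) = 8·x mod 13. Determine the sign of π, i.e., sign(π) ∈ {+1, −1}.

-1

Start at x=1: 1 → 8 → 12 → 5 → 1 (one orbit).
Cycle type of π: 4×3 + 1; total 4 cycles.
sign(π) = (−1)^{n − #cycles} = (−1)^{13−4} = (−1)^9 = -1.
Zolotarev: (8|13) = -1, matching the cycle-count sign.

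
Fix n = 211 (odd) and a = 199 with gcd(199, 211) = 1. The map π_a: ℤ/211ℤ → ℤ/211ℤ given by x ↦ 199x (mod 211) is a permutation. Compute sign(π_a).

+1

Start at x=123: 123 → 1 → 199 → 144 → 171 → 58 → 148 → 123 (one orbit).
31 cycles of lengths [7, 7, 7, 7, 7, 7, 7, 7, 7, 7, 7, 7, 7, 7, 7, 7, 7, 7, 7, 7, 7, 7, 7, 7, 7, 7, 7, 7, 7, 7, 1].
211 − 31 = 180 transpositions; sign(π) = (−1)^180 = +1.
Zolotarev: (199|211) = +1, matching the cycle-count sign.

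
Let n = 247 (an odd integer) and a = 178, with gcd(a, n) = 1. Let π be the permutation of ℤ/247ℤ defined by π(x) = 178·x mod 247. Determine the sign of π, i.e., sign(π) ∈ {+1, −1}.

+1

Trace 68: π^k(68) = [68, 1, 178] for k=0..2.
83 cycles of lengths [3, 3, 3, 3, 3, 3, 3, 3, 3, 3, 3, 3, 3, 3, 3, 3, 3, 3, 3, 3, 3, 3, 3, 3, 3, 3, 3, 3, 3, 3, 3, 3, 3, 3, 3, 3, 3, 3, 3, 3, 3, 3, 3, 3, 3, 3, 3, 3, 3, 3, 3, 3, 3, 3, 3, 3, 3, 3, 3, 3, 3, 3, 3, 3, 3, 3, 3, 3, 3, 3, 3, 3, 3, 3, 3, 3, 3, 3, 3, 3, 3, 3, 1].
247 − 83 = 164 transpositions; sign(π) = (−1)^164 = +1.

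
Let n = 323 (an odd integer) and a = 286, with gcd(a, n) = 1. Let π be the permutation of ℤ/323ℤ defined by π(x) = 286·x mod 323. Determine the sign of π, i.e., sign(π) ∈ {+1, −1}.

-1

Start at x=1: 1 → 286 → 77 → 58 → 115 → 267 → 134 → … (one orbit).
38 cycles of lengths [16, 16, 16, 16, 16, 16, 16, 16, 16, 16, 16, 16, 16, 16, 16, 16, 16, 16, 16, 1, 1, 1, 1, 1, 1, 1, 1, 1, 1, 1, 1, 1, 1, 1, 1, 1, 1, 1].
323 − 38 = 285 transpositions; sign(π) = (−1)^285 = -1.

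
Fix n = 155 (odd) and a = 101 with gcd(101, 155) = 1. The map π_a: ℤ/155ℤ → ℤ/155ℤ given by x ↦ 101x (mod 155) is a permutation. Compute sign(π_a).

+1

Trace 66: π^k(66) = [66, 1, 101, 126, 16] for k=0..4.
The orbit structure of x ↦ 101x mod 155: 35 orbits of sizes [5, 5, 5, 5, 5, 5, 5, 5, 5, 5, 5, 5, 5, 5, 5, 5, 5, 5, 5, 5, 5, 5, 5, 5, 5, 5, 5, 5, 5, 5, 1, 1, 1, 1, 1].
155 − 35 = 120 transpositions; sign(π) = (−1)^120 = +1.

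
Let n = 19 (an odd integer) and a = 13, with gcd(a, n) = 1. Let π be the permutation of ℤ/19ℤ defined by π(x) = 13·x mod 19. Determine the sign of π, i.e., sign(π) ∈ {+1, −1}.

-1

Orbit of 4 under x↦13x: [4, 14, 11, 10, 16, 18, 6]… (length divides ord_19(13)).
Decompose π into cycles: lengths [18, 1] (2 cycles, including the fixed point 0).
sign(π) = (−1)^{n − #cycles} = (−1)^{19−2} = (−1)^17 = -1.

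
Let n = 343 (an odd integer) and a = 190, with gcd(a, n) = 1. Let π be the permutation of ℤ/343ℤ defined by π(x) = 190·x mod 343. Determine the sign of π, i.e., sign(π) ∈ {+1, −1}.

+1

Orbit of 239 under x↦190x: [239, 134, 78, 71, 113, 204, 1]… (length divides ord_343(190)).
Decompose π into cycles: lengths [49, 49, 49, 49, 49, 49, 7, 7, 7, 7, 7, 7, 1, 1, 1, 1, 1, 1, 1] (19 cycles, including the fixed point 0).
With 19 cycles on 343 points, sign = (−1)^{343−19} = +1.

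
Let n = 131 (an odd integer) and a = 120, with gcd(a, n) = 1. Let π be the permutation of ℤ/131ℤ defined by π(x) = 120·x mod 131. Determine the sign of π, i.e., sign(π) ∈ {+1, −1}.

Orbit of 6 under x↦120x: [6, 65, 71, 5, 76, 81, 26]… (length divides ord_131(120)).
Cycle type of π: 130 + 1; total 2 cycles.
n − c = 131 − 2 = 129; sign = (−1)^129 = -1.
Check: (120/131) = -1 by Zolotarev.

-1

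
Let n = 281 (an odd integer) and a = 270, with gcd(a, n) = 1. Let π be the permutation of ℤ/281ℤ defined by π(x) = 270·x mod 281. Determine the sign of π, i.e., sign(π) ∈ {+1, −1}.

-1

Orbit of 22 under x↦270x: [22, 39, 133, 223, 76, 7, 204]… (length divides ord_281(270)).
Decompose π into cycles: lengths [280, 1] (2 cycles, including the fixed point 0).
sign(π) = (−1)^{n − #cycles} = (−1)^{281−2} = (−1)^279 = -1.
(270|281)_J = -1 (Zolotarev's lemma cross-check).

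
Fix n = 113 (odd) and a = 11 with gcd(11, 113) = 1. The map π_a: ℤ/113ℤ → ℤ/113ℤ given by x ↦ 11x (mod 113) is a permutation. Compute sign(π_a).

+1

Start at x=49: 49 → 87 → 53 → 18 → 85 → 31 → 2 → … (one orbit).
3 cycles of lengths [56, 56, 1].
3 cycles on 113: each ℓ→(−1)^(ℓ−1), product (−1)^110 = +1.
(11|113)_J = +1 (Zolotarev's lemma cross-check).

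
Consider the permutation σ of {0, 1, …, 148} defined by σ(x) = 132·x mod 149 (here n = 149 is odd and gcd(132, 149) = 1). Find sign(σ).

Start at x=36: 36 → 133 → 123 → 144 → 85 → 45 → 129 → … (one orbit).
3 cycles of lengths [74, 74, 1].
With 3 cycles on 149 points, sign = (−1)^{149−3} = +1.
Zolotarev: (132|149) = +1, matching the cycle-count sign.

+1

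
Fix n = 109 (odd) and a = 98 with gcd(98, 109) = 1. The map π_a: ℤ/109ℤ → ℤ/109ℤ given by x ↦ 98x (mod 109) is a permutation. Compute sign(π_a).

-1

Start at x=63: 63 → 70 → 102 → 77 → 25 → 52 → 82 → … (one orbit).
2 cycles of lengths [108, 1].
Σ(ℓ_i−1) = 109−2 = 107; sign = (−1)^107 = -1.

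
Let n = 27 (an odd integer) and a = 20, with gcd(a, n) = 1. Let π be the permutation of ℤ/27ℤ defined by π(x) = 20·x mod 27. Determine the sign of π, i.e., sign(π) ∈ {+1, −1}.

-1

Orbit of 14 under x↦20x: [14, 10, 11, 4, 26, 7, 5]… (length divides ord_27(20)).
Decompose π into cycles: lengths [18, 6, 2, 1] (4 cycles, including the fixed point 0).
n − c = 27 − 4 = 23; sign = (−1)^23 = -1.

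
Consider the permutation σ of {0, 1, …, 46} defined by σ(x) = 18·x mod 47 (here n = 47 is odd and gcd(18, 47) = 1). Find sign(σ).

+1

Start at x=12: 12 → 28 → 34 → 1 → 18 → 42 → 4 → … (one orbit).
Cycle lengths of π_18 on ℤ/47ℤ: [23, 23, 1]; 3 cycles in total.
Σ(ℓ_i−1) = 47−3 = 44; sign = (−1)^44 = +1.
Zolotarev: (18|47) = +1, matching the cycle-count sign.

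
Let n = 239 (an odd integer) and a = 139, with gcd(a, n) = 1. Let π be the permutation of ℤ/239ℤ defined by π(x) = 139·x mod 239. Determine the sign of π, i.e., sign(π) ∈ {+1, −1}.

-1

Orbit of 44 under x↦139x: [44, 141, 1, 139, 201, 215, 10]… (length divides ord_239(139)).
Cycle lengths of π_139 on ℤ/239ℤ: [14, 14, 14, 14, 14, 14, 14, 14, 14, 14, 14, 14, 14, 14, 14, 14, 14, 1]; 18 cycles in total.
239 − 18 = 221 transpositions; sign(π) = (−1)^221 = -1.
(139|239)_J = -1 (Zolotarev's lemma cross-check).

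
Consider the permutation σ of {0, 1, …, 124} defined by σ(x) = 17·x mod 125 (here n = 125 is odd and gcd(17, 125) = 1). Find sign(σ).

-1

Orbit of 32 under x↦17x: [32, 44, 123, 91, 47, 49, 83]… (length divides ord_125(17)).
4 cycles of lengths [100, 20, 4, 1].
n − c = 125 − 4 = 121; sign = (−1)^121 = -1.
Via Zolotarev, sign(π_{17}) = (17|125) = -1.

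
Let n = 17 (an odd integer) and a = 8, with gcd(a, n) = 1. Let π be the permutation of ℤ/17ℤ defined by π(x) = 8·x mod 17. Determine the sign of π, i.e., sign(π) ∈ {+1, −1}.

+1

Trace 2: π^k(2) = [2, 16, 9, 4, 15, 1, 8] for k=0..6.
Cycle lengths of π_8 on ℤ/17ℤ: [8, 8, 1]; 3 cycles in total.
17 − 3 = 14 transpositions; sign(π) = (−1)^14 = +1.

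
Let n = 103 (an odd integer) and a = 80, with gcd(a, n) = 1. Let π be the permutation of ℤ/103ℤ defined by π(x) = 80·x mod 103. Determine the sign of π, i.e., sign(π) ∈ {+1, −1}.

-1

Start at x=3: 3 → 34 → 42 → 64 → 73 → 72 → 95 → … (one orbit).
Decompose π into cycles: lengths [34, 34, 34, 1] (4 cycles, including the fixed point 0).
103 − 4 = 99 transpositions; sign(π) = (−1)^99 = -1.
(80|103)_J = -1 (Zolotarev's lemma cross-check).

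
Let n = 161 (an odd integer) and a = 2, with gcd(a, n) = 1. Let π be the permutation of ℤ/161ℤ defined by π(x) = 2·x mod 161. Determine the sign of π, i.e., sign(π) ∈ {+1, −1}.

+1

Start at x=4: 4 → 8 → 16 → 32 → 64 → 128 → 95 → … (one orbit).
The orbit structure of x ↦ 2x mod 161: 9 orbits of sizes [33, 33, 33, 33, 11, 11, 3, 3, 1].
Σ(ℓ_i−1) = 161−9 = 152; sign = (−1)^152 = +1.
The Jacobi symbol (2|161) = +1 (Zolotarev) agrees.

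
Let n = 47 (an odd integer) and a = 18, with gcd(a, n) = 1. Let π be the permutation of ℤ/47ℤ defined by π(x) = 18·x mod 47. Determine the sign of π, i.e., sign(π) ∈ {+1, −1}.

Start at x=7: 7 → 32 → 12 → 28 → 34 → 1 → 18 → … (one orbit).
Cycle lengths of π_18 on ℤ/47ℤ: [23, 23, 1]; 3 cycles in total.
With 3 cycles on 47 points, sign = (−1)^{47−3} = +1.
Via Zolotarev, sign(π_{18}) = (18|47) = +1.

+1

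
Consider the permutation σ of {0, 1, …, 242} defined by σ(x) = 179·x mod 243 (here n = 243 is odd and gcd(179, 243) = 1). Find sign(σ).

-1

Trace 188: π^k(188) = [188, 118, 224, 1, 179, 208, 53] for k=0..6.
Cycle lengths of π_179 on ℤ/243ℤ: [54, 54, 54, 18, 18, 18, 6, 6, 6, 2, 2, 2, 2, 1]; 14 cycles in total.
With 14 cycles on 243 points, sign = (−1)^{243−14} = -1.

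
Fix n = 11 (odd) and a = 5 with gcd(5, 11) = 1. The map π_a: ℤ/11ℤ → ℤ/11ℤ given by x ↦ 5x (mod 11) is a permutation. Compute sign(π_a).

+1

Start at x=9: 9 → 1 → 5 → 3 → 4 → 9 (one orbit).
3 cycles of lengths [5, 5, 1].
3 cycles on 11: each ℓ→(−1)^(ℓ−1), product (−1)^8 = +1.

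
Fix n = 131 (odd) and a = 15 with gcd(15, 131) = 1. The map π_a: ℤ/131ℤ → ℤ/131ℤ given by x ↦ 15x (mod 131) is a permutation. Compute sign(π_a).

+1

Start at x=33: 33 → 102 → 89 → 25 → 113 → 123 → 11 → … (one orbit).
π_15 has 3 disjoint cycles with lengths [65, 65, 1] on {0,…,130}.
With 3 cycles on 131 points, sign = (−1)^{131−3} = +1.
Check: (15/131) = +1 by Zolotarev.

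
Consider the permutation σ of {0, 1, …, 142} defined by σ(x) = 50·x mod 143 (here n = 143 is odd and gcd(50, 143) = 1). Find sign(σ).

Start at x=92: 92 → 24 → 56 → 83 → 3 → 7 → 64 → … (one orbit).
Decompose π into cycles: lengths [60, 60, 12, 10, 1] (5 cycles, including the fixed point 0).
sign(π) = (−1)^{n − #cycles} = (−1)^{143−5} = (−1)^138 = +1.

+1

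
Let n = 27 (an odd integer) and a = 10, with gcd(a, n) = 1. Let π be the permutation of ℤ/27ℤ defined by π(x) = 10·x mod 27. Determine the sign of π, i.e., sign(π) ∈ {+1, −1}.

+1

Start at x=19: 19 → 1 → 10 → 19 (one orbit).
15 cycles of lengths [3, 3, 3, 3, 3, 3, 1, 1, 1, 1, 1, 1, 1, 1, 1].
With 15 cycles on 27 points, sign = (−1)^{27−15} = +1.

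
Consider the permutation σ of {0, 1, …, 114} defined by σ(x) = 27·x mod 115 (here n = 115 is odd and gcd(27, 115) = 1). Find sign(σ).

-1

Start at x=13: 13 → 6 → 47 → 4 → 108 → 41 → 72 → … (one orbit).
6 cycles of lengths [44, 44, 11, 11, 4, 1].
n − c = 115 − 6 = 109; sign = (−1)^109 = -1.
The Jacobi symbol (27|115) = -1 (Zolotarev) agrees.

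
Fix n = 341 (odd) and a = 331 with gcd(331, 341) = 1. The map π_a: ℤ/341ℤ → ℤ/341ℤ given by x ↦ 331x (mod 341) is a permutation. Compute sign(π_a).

Start at x=34: 34 → 1 → 331 → 100 → 23 → 111 → 254 → … (one orbit).
Decompose π into cycles: lengths [30, 30, 30, 30, 30, 30, 30, 30, 30, 30, 30, 1, 1, 1, 1, 1, 1, 1, 1, 1, 1, 1] (22 cycles, including the fixed point 0).
341 − 22 = 319 transpositions; sign(π) = (−1)^319 = -1.

-1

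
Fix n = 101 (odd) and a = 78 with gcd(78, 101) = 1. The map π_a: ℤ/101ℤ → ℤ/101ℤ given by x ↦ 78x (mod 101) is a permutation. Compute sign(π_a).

+1

Trace 80: π^k(80) = [80, 79, 1, 78, 24, 54, 71] for k=0..6.
The orbit structure of x ↦ 78x mod 101: 5 orbits of sizes [25, 25, 25, 25, 1].
sign(π) = (−1)^{n − #cycles} = (−1)^{101−5} = (−1)^96 = +1.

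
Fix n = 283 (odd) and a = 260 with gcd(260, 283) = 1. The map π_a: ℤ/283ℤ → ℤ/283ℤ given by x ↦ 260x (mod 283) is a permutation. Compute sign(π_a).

-1

Trace 265: π^k(265) = [265, 131, 100, 247, 262, 200, 211] for k=0..6.
Cycle type of π: 282 + 1; total 2 cycles.
sign(π) = (−1)^{n − #cycles} = (−1)^{283−2} = (−1)^281 = -1.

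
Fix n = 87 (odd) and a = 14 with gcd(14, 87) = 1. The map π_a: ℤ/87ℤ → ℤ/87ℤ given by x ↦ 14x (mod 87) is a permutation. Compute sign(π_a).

Orbit of 8 under x↦14x: [8, 25, 2, 28, 44, 7, 11]… (length divides ord_87(14)).
π_14 has 5 disjoint cycles with lengths [28, 28, 28, 2, 1] on {0,…,86}.
With 5 cycles on 87 points, sign = (−1)^{87−5} = +1.

+1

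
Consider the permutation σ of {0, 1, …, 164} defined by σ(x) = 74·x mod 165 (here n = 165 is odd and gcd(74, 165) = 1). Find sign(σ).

+1

Start at x=31: 31 → 149 → 136 → 164 → 91 → 134 → 16 → … (one orbit).
Decompose π into cycles: lengths [10, 10, 10, 10, 10, 10, 10, 10, 10, 10, 10, 10, 10, 10, 10, 2, 2, 2, 2, 2, 2, 2, 1] (23 cycles, including the fixed point 0).
23 cycles on 165: each ℓ→(−1)^(ℓ−1), product (−1)^142 = +1.
(74|165)_J = +1 (Zolotarev's lemma cross-check).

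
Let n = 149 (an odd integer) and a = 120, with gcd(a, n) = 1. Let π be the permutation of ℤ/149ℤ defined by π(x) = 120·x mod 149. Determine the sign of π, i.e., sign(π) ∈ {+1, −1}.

Start at x=113: 113 → 1 → 120 → 96 → 47 → 127 → 42 → … (one orbit).
3 cycles of lengths [74, 74, 1].
With 3 cycles on 149 points, sign = (−1)^{149−3} = +1.

+1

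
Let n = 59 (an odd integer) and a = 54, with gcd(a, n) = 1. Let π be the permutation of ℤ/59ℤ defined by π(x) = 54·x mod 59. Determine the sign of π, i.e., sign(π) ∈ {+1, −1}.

-1

Start at x=21: 21 → 13 → 53 → 30 → 27 → 42 → 26 → … (one orbit).
Cycle type of π: 58 + 1; total 2 cycles.
59 − 2 = 57 transpositions; sign(π) = (−1)^57 = -1.
(54|59)_J = -1 (Zolotarev's lemma cross-check).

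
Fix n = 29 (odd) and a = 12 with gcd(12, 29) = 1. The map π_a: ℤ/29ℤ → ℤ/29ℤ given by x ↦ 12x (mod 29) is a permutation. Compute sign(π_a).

-1

Trace 28: π^k(28) = [28, 17, 1, 12] for k=0..3.
8 cycles of lengths [4, 4, 4, 4, 4, 4, 4, 1].
29 − 8 = 21 transpositions; sign(π) = (−1)^21 = -1.
(12|29)_J = -1 (Zolotarev's lemma cross-check).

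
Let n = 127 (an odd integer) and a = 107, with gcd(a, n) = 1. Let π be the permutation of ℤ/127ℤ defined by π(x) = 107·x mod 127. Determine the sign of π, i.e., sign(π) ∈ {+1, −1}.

Orbit of 1 under x↦107x: [1, 107, 19]… (length divides ord_127(107)).
Cycle type of π: 3×42 + 1; total 43 cycles.
127 − 43 = 84 transpositions; sign(π) = (−1)^84 = +1.
Zolotarev: (107|127) = +1, matching the cycle-count sign.

+1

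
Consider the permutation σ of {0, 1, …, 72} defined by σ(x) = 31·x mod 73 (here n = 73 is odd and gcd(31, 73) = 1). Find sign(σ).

Orbit of 41 under x↦31x: [41, 30, 54, 68, 64, 13, 38]… (length divides ord_73(31)).
The orbit structure of x ↦ 31x mod 73: 2 orbits of sizes [72, 1].
n − c = 73 − 2 = 71; sign = (−1)^71 = -1.

-1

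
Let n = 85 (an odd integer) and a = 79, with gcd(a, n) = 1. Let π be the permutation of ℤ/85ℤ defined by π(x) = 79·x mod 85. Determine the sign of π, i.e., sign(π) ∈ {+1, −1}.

-1

Start at x=81: 81 → 24 → 26 → 14 → 1 → 79 → 36 → … (one orbit).
Decompose π into cycles: lengths [16, 16, 16, 16, 16, 2, 2, 1] (8 cycles, including the fixed point 0).
8 cycles on 85: each ℓ→(−1)^(ℓ−1), product (−1)^77 = -1.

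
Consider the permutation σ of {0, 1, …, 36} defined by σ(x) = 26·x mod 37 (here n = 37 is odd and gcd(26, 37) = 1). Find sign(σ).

+1

Orbit of 26 under x↦26x: [26, 10, 1]… (length divides ord_37(26)).
13 cycles of lengths [3, 3, 3, 3, 3, 3, 3, 3, 3, 3, 3, 3, 1].
37 − 13 = 24 transpositions; sign(π) = (−1)^24 = +1.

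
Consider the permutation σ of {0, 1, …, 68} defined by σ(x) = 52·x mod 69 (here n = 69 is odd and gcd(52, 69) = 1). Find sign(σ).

+1

Orbit of 16 under x↦52x: [16, 4, 1, 52, 13, 55, 31]… (length divides ord_69(52)).
Cycle type of π: 11×6 + 1×3; total 9 cycles.
Σ(ℓ_i−1) = 69−9 = 60; sign = (−1)^60 = +1.
Via Zolotarev, sign(π_{52}) = (52|69) = +1.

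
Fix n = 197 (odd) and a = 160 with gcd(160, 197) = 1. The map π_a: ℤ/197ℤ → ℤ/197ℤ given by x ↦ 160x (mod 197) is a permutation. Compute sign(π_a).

+1

Start at x=148: 148 → 40 → 96 → 191 → 25 → 60 → 144 → … (one orbit).
π_160 has 3 disjoint cycles with lengths [98, 98, 1] on {0,…,196}.
sign(π) = (−1)^{n − #cycles} = (−1)^{197−3} = (−1)^194 = +1.
Check: (160/197) = +1 by Zolotarev.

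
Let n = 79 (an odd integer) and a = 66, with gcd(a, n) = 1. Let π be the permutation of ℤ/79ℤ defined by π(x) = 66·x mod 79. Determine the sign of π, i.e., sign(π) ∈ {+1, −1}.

-1

Trace 40: π^k(40) = [40, 33, 45, 47, 21, 43, 73] for k=0..6.
2 cycles of lengths [78, 1].
With 2 cycles on 79 points, sign = (−1)^{79−2} = -1.
The Jacobi symbol (66|79) = -1 (Zolotarev) agrees.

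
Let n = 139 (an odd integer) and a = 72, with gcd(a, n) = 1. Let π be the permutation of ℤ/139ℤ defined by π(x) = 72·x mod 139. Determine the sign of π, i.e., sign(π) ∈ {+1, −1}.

-1

Orbit of 46 under x↦72x: [46, 115, 79, 128, 42, 105, 54]… (length divides ord_139(72)).
π_72 has 2 disjoint cycles with lengths [138, 1] on {0,…,138}.
sign(π) = (−1)^{n − #cycles} = (−1)^{139−2} = (−1)^137 = -1.
Zolotarev: (72|139) = -1, matching the cycle-count sign.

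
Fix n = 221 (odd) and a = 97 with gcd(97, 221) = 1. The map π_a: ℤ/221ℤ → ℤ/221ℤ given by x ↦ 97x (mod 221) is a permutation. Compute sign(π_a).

+1

Start at x=183: 183 → 71 → 36 → 177 → 152 → 158 → 77 → … (one orbit).
Cycle lengths of π_97 on ℤ/221ℤ: [48, 48, 48, 48, 16, 12, 1]; 7 cycles in total.
sign(π) = (−1)^{n − #cycles} = (−1)^{221−7} = (−1)^214 = +1.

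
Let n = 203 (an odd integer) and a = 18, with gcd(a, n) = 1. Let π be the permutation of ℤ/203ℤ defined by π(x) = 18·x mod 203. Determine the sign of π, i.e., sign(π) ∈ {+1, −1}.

Trace 51: π^k(51) = [51, 106, 81, 37, 57, 11, 198] for k=0..6.
The orbit structure of x ↦ 18x mod 203: 6 orbits of sizes [84, 84, 28, 3, 3, 1].
6 cycles on 203: each ℓ→(−1)^(ℓ−1), product (−1)^197 = -1.

-1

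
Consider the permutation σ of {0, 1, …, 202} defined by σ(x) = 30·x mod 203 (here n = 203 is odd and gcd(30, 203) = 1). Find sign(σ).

+1

Orbit of 30 under x↦30x: [30, 88, 1]… (length divides ord_203(30)).
π_30 has 87 disjoint cycles with lengths [3, 3, 3, 3, 3, 3, 3, 3, 3, 3, 3, 3, 3, 3, 3, 3, 3, 3, 3, 3, 3, 3, 3, 3, 3, 3, 3, 3, 3, 3, 3, 3, 3, 3, 3, 3, 3, 3, 3, 3, 3, 3, 3, 3, 3, 3, 3, 3, 3, 3, 3, 3, 3, 3, 3, 3, 3, 3, 1, 1, 1, 1, 1, 1, 1, 1, 1, 1, 1, 1, 1, 1, 1, 1, 1, 1, 1, 1, 1, 1, 1, 1, 1, 1, 1, 1, 1] on {0,…,202}.
Σ(ℓ_i−1) = 203−87 = 116; sign = (−1)^116 = +1.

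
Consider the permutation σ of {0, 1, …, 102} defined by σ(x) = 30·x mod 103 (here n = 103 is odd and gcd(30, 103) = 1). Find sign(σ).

+1

Trace 72: π^k(72) = [72, 100, 13, 81, 61, 79, 1] for k=0..6.
7 cycles of lengths [17, 17, 17, 17, 17, 17, 1].
7 cycles on 103: each ℓ→(−1)^(ℓ−1), product (−1)^96 = +1.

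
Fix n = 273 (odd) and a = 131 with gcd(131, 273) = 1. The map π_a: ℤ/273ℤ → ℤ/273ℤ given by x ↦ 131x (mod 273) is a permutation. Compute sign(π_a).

+1

Start at x=1: 1 → 131 → 235 → 209 → 79 → 248 → 1 (one orbit).
Cycle lengths of π_131 on ℤ/273ℤ: [6, 6, 6, 6, 6, 6, 6, 6, 6, 6, 6, 6, 6, 6, 6, 6, 6, 6, 6, 6, 6, 6, 6, 6, 6, 6, 6, 6, 6, 6, 6, 6, 6, 6, 6, 6, 6, 6, 6, 2, 2, 2, 2, 2, 2, 2, 2, 2, 2, 2, 2, 2, 1, 1, 1, 1, 1, 1, 1, 1, 1, 1, 1, 1, 1]; 65 cycles in total.
Σ(ℓ_i−1) = 273−65 = 208; sign = (−1)^208 = +1.
Zolotarev: (131|273) = +1, matching the cycle-count sign.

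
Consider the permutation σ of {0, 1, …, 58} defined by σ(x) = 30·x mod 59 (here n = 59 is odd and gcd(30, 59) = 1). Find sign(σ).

Start at x=33: 33 → 46 → 23 → 41 → 50 → 25 → 42 → … (one orbit).
Decompose π into cycles: lengths [58, 1] (2 cycles, including the fixed point 0).
With 2 cycles on 59 points, sign = (−1)^{59−2} = -1.
Zolotarev: (30|59) = -1, matching the cycle-count sign.

-1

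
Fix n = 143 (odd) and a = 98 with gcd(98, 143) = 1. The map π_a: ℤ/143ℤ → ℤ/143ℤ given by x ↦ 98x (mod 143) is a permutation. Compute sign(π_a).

+1

Orbit of 12 under x↦98x: [12, 32, 133, 21, 56, 54, 1]… (length divides ord_143(98)).
π_98 has 17 disjoint cycles with lengths [12, 12, 12, 12, 12, 12, 12, 12, 12, 12, 12, 2, 2, 2, 2, 2, 1] on {0,…,142}.
17 cycles on 143: each ℓ→(−1)^(ℓ−1), product (−1)^126 = +1.
(98|143)_J = +1 (Zolotarev's lemma cross-check).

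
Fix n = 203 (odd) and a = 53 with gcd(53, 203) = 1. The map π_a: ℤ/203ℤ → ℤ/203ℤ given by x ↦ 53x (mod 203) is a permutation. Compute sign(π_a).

+1

Orbit of 23 under x↦53x: [23, 1, 53, 170, 78, 74, 65]… (length divides ord_203(53)).
15 cycles of lengths [21, 21, 21, 21, 21, 21, 21, 21, 7, 7, 7, 7, 3, 3, 1].
203 − 15 = 188 transpositions; sign(π) = (−1)^188 = +1.
Zolotarev: (53|203) = +1, matching the cycle-count sign.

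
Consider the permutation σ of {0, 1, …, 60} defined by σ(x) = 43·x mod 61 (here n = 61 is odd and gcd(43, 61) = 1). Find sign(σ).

-1

Trace 60: π^k(60) = [60, 18, 42, 37, 5, 32, 34] for k=0..6.
Cycle lengths of π_43 on ℤ/61ℤ: [60, 1]; 2 cycles in total.
Σ(ℓ_i−1) = 61−2 = 59; sign = (−1)^59 = -1.
The Jacobi symbol (43|61) = -1 (Zolotarev) agrees.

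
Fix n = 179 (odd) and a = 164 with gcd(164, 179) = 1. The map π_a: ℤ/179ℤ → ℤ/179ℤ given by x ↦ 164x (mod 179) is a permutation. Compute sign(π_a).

-1

Orbit of 134 under x↦164x: [134, 138, 78, 83, 8, 59, 10]… (length divides ord_179(164)).
Cycle type of π: 178 + 1; total 2 cycles.
2 cycles on 179: each ℓ→(−1)^(ℓ−1), product (−1)^177 = -1.
(164|179)_J = -1 (Zolotarev's lemma cross-check).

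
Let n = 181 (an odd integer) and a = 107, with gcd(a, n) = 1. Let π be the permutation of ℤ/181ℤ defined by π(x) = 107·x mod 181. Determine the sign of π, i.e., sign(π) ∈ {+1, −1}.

Orbit of 159 under x↦107x: [159, 180, 74, 135, 146, 56, 19]… (length divides ord_181(107)).
The orbit structure of x ↦ 107x mod 181: 10 orbits of sizes [20, 20, 20, 20, 20, 20, 20, 20, 20, 1].
181 − 10 = 171 transpositions; sign(π) = (−1)^171 = -1.

-1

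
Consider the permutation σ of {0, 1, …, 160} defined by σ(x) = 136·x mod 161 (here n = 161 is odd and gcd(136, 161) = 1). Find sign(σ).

Orbit of 81 under x↦136x: [81, 68, 71, 157, 100, 76, 32]… (length divides ord_161(136)).
Decompose π into cycles: lengths [66, 66, 22, 6, 1] (5 cycles, including the fixed point 0).
sign(π) = (−1)^{n − #cycles} = (−1)^{161−5} = (−1)^156 = +1.
(136|161)_J = +1 (Zolotarev's lemma cross-check).

+1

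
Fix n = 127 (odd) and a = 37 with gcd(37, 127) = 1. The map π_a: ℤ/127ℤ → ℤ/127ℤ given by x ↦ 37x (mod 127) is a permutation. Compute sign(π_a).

Start at x=107: 107 → 22 → 52 → 19 → 68 → 103 → 1 → … (one orbit).
15 cycles of lengths [9, 9, 9, 9, 9, 9, 9, 9, 9, 9, 9, 9, 9, 9, 1].
127 − 15 = 112 transpositions; sign(π) = (−1)^112 = +1.

+1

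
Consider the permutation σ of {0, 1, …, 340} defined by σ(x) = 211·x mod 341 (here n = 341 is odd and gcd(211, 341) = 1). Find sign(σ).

Start at x=311: 311 → 149 → 67 → 156 → 180 → 129 → 280 → … (one orbit).
π_211 has 22 disjoint cycles with lengths [30, 30, 30, 30, 30, 30, 30, 30, 30, 30, 10, 3, 3, 3, 3, 3, 3, 3, 3, 3, 3, 1] on {0,…,340}.
341 − 22 = 319 transpositions; sign(π) = (−1)^319 = -1.
Check: (211/341) = -1 by Zolotarev.

-1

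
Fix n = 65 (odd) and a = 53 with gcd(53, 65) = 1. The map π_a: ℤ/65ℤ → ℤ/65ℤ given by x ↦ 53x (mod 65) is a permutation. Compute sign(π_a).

Orbit of 27 under x↦53x: [27, 1, 53, 14]… (length divides ord_65(53)).
π_53 has 26 disjoint cycles with lengths [4, 4, 4, 4, 4, 4, 4, 4, 4, 4, 4, 4, 4, 1, 1, 1, 1, 1, 1, 1, 1, 1, 1, 1, 1, 1] on {0,…,64}.
With 26 cycles on 65 points, sign = (−1)^{65−26} = -1.
Zolotarev: (53|65) = -1, matching the cycle-count sign.

-1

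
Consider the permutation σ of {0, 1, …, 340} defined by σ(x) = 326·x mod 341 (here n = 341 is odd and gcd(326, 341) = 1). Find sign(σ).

Start at x=157: 157 → 32 → 202 → 39 → 97 → 250 → 1 → … (one orbit).
Decompose π into cycles: lengths [10, 10, 10, 10, 10, 10, 10, 10, 10, 10, 10, 10, 10, 10, 10, 10, 10, 10, 10, 10, 10, 10, 10, 10, 10, 10, 10, 10, 10, 10, 10, 5, 5, 5, 5, 5, 5, 1] (38 cycles, including the fixed point 0).
sign(π) = (−1)^{n − #cycles} = (−1)^{341−38} = (−1)^303 = -1.
(326|341)_J = -1 (Zolotarev's lemma cross-check).

-1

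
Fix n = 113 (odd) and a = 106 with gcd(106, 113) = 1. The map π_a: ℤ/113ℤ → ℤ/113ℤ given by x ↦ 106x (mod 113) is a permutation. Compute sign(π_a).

+1

Start at x=109: 109 → 28 → 30 → 16 → 1 → 106 → 49 → 109 (one orbit).
Cycle type of π: 7×16 + 1; total 17 cycles.
Σ(ℓ_i−1) = 113−17 = 96; sign = (−1)^96 = +1.
Via Zolotarev, sign(π_{106}) = (106|113) = +1.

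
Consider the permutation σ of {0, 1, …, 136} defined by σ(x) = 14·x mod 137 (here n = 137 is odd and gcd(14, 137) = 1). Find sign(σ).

+1

Trace 64: π^k(64) = [64, 74, 77, 119, 22, 34, 65] for k=0..6.
The orbit structure of x ↦ 14x mod 137: 5 orbits of sizes [34, 34, 34, 34, 1].
5 cycles on 137: each ℓ→(−1)^(ℓ−1), product (−1)^132 = +1.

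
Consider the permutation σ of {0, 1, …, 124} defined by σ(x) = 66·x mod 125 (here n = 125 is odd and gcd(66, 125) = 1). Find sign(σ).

+1

Start at x=71: 71 → 61 → 26 → 91 → 6 → 21 → 11 → … (one orbit).
π_66 has 13 disjoint cycles with lengths [25, 25, 25, 25, 5, 5, 5, 5, 1, 1, 1, 1, 1] on {0,…,124}.
n − c = 125 − 13 = 112; sign = (−1)^112 = +1.
Zolotarev: (66|125) = +1, matching the cycle-count sign.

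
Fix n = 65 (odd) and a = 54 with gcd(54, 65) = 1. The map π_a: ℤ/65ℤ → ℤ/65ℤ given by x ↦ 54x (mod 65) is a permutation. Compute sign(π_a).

-1

Start at x=16: 16 → 19 → 51 → 24 → 61 → 44 → 36 → … (one orbit).
The orbit structure of x ↦ 54x mod 65: 8 orbits of sizes [12, 12, 12, 12, 12, 2, 2, 1].
With 8 cycles on 65 points, sign = (−1)^{65−8} = -1.
(54|65)_J = -1 (Zolotarev's lemma cross-check).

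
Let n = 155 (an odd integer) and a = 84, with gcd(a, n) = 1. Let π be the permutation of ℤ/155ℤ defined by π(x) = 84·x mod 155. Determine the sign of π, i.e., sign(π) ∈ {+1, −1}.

-1

Trace 34: π^k(34) = [34, 66, 119, 76, 29, 111, 24] for k=0..6.
Cycle lengths of π_84 on ℤ/155ℤ: [30, 30, 30, 30, 30, 2, 2, 1]; 8 cycles in total.
With 8 cycles on 155 points, sign = (−1)^{155−8} = -1.
Check: (84/155) = -1 by Zolotarev.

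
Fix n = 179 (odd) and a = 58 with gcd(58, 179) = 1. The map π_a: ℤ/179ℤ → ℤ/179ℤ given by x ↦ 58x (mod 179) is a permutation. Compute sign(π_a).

-1

Start at x=24: 24 → 139 → 7 → 48 → 99 → 14 → 96 → … (one orbit).
Cycle lengths of π_58 on ℤ/179ℤ: [178, 1]; 2 cycles in total.
2 cycles on 179: each ℓ→(−1)^(ℓ−1), product (−1)^177 = -1.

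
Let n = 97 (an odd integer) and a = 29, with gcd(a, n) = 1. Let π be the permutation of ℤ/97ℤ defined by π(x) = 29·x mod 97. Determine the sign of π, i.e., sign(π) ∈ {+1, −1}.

Trace 13: π^k(13) = [13, 86, 69, 61, 23, 85, 40] for k=0..6.
The orbit structure of x ↦ 29x mod 97: 2 orbits of sizes [96, 1].
97 − 2 = 95 transpositions; sign(π) = (−1)^95 = -1.

-1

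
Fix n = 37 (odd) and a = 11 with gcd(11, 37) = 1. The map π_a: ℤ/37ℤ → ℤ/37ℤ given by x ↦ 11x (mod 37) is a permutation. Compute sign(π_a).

Trace 36: π^k(36) = [36, 26, 27, 1, 11, 10] for k=0..5.
Decompose π into cycles: lengths [6, 6, 6, 6, 6, 6, 1] (7 cycles, including the fixed point 0).
37 − 7 = 30 transpositions; sign(π) = (−1)^30 = +1.

+1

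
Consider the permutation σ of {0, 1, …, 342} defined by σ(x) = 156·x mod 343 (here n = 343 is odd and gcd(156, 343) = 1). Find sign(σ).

Orbit of 190 under x↦156x: [190, 142, 200, 330, 30, 221, 176]… (length divides ord_343(156)).
Decompose π into cycles: lengths [147, 147, 21, 21, 3, 3, 1] (7 cycles, including the fixed point 0).
343 − 7 = 336 transpositions; sign(π) = (−1)^336 = +1.
Via Zolotarev, sign(π_{156}) = (156|343) = +1.

+1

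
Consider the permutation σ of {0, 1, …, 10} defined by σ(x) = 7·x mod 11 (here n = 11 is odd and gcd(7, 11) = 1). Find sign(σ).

Start at x=4: 4 → 6 → 9 → 8 → 1 → 7 → 5 → … (one orbit).
The orbit structure of x ↦ 7x mod 11: 2 orbits of sizes [10, 1].
2 cycles on 11: each ℓ→(−1)^(ℓ−1), product (−1)^9 = -1.
(7|11)_J = -1 (Zolotarev's lemma cross-check).

-1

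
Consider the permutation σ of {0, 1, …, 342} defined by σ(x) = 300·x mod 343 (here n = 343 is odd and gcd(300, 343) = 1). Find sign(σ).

Start at x=218: 218 → 230 → 57 → 293 → 92 → 160 → 323 → … (one orbit).
π_300 has 10 disjoint cycles with lengths [98, 98, 98, 14, 14, 14, 2, 2, 2, 1] on {0,…,342}.
sign(π) = (−1)^{n − #cycles} = (−1)^{343−10} = (−1)^333 = -1.
(300|343)_J = -1 (Zolotarev's lemma cross-check).

-1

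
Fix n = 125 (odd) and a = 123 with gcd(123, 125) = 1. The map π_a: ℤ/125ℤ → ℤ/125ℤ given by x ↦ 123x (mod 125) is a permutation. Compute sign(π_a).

Orbit of 106 under x↦123x: [106, 38, 49, 27, 71, 108, 34]… (length divides ord_125(123)).
The orbit structure of x ↦ 123x mod 125: 4 orbits of sizes [100, 20, 4, 1].
125 − 4 = 121 transpositions; sign(π) = (−1)^121 = -1.
Check: (123/125) = -1 by Zolotarev.

-1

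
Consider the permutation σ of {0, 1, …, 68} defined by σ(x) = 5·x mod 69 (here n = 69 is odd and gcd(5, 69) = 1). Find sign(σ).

Start at x=20: 20 → 31 → 17 → 16 → 11 → 55 → 68 → … (one orbit).
Decompose π into cycles: lengths [22, 22, 22, 2, 1] (5 cycles, including the fixed point 0).
Σ(ℓ_i−1) = 69−5 = 64; sign = (−1)^64 = +1.
(5|69)_J = +1 (Zolotarev's lemma cross-check).

+1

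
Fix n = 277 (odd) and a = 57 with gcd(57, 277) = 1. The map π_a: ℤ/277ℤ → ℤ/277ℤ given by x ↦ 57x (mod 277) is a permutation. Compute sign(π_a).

Trace 164: π^k(164) = [164, 207, 165, 264, 90, 144, 175] for k=0..6.
Cycle type of π: 69×4 + 1; total 5 cycles.
5 cycles on 277: each ℓ→(−1)^(ℓ−1), product (−1)^272 = +1.
Zolotarev: (57|277) = +1, matching the cycle-count sign.

+1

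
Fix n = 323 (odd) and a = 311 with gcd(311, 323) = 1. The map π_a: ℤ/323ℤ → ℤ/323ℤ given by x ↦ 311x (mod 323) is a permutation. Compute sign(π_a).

-1

Orbit of 20 under x↦311x: [20, 83, 296, 1, 311, 144, 210]… (length divides ord_323(311)).
14 cycles of lengths [48, 48, 48, 48, 48, 48, 16, 3, 3, 3, 3, 3, 3, 1].
14 cycles on 323: each ℓ→(−1)^(ℓ−1), product (−1)^309 = -1.
(311|323)_J = -1 (Zolotarev's lemma cross-check).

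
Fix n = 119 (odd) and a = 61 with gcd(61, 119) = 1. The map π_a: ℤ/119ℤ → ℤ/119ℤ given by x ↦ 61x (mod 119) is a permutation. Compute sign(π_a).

+1

Orbit of 41 under x↦61x: [41, 2, 3, 64, 96, 25, 97]… (length divides ord_119(61)).
Cycle lengths of π_61 on ℤ/119ℤ: [48, 48, 16, 6, 1]; 5 cycles in total.
119 − 5 = 114 transpositions; sign(π) = (−1)^114 = +1.
The Jacobi symbol (61|119) = +1 (Zolotarev) agrees.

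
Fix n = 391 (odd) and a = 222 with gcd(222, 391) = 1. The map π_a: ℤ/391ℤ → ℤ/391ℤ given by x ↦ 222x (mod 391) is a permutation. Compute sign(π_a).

-1

Start at x=256: 256 → 137 → 307 → 120 → 52 → 205 → 154 → … (one orbit).
Cycle type of π: 22×17 + 1×17; total 34 cycles.
n − c = 391 − 34 = 357; sign = (−1)^357 = -1.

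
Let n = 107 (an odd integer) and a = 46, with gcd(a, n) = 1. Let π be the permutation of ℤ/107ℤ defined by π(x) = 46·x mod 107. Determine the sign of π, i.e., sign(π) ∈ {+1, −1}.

-1

Orbit of 57 under x↦46x: [57, 54, 23, 95, 90, 74, 87]… (length divides ord_107(46)).
The orbit structure of x ↦ 46x mod 107: 2 orbits of sizes [106, 1].
Σ(ℓ_i−1) = 107−2 = 105; sign = (−1)^105 = -1.
Check: (46/107) = -1 by Zolotarev.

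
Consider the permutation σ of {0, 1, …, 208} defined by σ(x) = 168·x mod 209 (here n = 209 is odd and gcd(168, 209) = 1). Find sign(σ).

Orbit of 25 under x↦168x: [25, 20, 16, 180, 144, 157, 42]… (length divides ord_209(168)).
Cycle lengths of π_168 on ℤ/209ℤ: [45, 45, 45, 45, 9, 9, 5, 5, 1]; 9 cycles in total.
sign(π) = (−1)^{n − #cycles} = (−1)^{209−9} = (−1)^200 = +1.

+1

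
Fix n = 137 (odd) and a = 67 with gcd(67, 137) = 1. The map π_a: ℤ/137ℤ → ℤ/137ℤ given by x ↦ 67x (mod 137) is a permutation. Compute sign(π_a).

-1

Orbit of 105 under x↦67x: [105, 48, 65, 108, 112, 106, 115]… (length divides ord_137(67)).
Cycle lengths of π_67 on ℤ/137ℤ: [136, 1]; 2 cycles in total.
Σ(ℓ_i−1) = 137−2 = 135; sign = (−1)^135 = -1.
Via Zolotarev, sign(π_{67}) = (67|137) = -1.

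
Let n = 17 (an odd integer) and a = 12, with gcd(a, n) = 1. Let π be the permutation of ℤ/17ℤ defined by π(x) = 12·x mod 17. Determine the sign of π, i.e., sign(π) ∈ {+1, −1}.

-1

Trace 6: π^k(6) = [6, 4, 14, 15, 10, 1, 12] for k=0..6.
π_12 has 2 disjoint cycles with lengths [16, 1] on {0,…,16}.
Σ(ℓ_i−1) = 17−2 = 15; sign = (−1)^15 = -1.
The Jacobi symbol (12|17) = -1 (Zolotarev) agrees.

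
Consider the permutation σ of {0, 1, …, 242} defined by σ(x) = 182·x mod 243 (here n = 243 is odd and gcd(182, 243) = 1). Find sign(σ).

-1

Orbit of 113 under x↦182x: [113, 154, 83, 40, 233, 124, 212]… (length divides ord_243(182)).
π_182 has 6 disjoint cycles with lengths [162, 54, 18, 6, 2, 1] on {0,…,242}.
With 6 cycles on 243 points, sign = (−1)^{243−6} = -1.
(182|243)_J = -1 (Zolotarev's lemma cross-check).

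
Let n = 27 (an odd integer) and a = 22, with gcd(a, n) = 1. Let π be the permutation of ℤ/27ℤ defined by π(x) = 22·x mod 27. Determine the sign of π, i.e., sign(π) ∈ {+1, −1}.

Trace 22: π^k(22) = [22, 25, 10, 4, 7, 19, 13] for k=0..6.
Cycle lengths of π_22 on ℤ/27ℤ: [9, 9, 3, 3, 1, 1, 1]; 7 cycles in total.
sign(π) = (−1)^{n − #cycles} = (−1)^{27−7} = (−1)^20 = +1.
The Jacobi symbol (22|27) = +1 (Zolotarev) agrees.

+1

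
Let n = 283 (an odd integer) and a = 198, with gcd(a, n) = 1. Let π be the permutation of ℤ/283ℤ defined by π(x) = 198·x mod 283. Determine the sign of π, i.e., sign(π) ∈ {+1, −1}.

-1

Orbit of 275 under x↦198x: [275, 114, 215, 120, 271, 171, 181]… (length divides ord_283(198)).
π_198 has 2 disjoint cycles with lengths [282, 1] on {0,…,282}.
2 cycles on 283: each ℓ→(−1)^(ℓ−1), product (−1)^281 = -1.
Via Zolotarev, sign(π_{198}) = (198|283) = -1.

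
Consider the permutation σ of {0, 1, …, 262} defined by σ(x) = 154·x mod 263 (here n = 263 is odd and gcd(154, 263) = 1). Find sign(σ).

-1

Start at x=204: 204 → 119 → 179 → 214 → 81 → 113 → 44 → … (one orbit).
Decompose π into cycles: lengths [262, 1] (2 cycles, including the fixed point 0).
2 cycles on 263: each ℓ→(−1)^(ℓ−1), product (−1)^261 = -1.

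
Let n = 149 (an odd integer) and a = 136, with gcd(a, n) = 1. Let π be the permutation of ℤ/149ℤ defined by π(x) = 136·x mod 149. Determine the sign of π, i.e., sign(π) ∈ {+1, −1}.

Orbit of 113 under x↦136x: [113, 21, 25, 122, 53, 56, 17]… (length divides ord_149(136)).
2 cycles of lengths [148, 1].
With 2 cycles on 149 points, sign = (−1)^{149−2} = -1.

-1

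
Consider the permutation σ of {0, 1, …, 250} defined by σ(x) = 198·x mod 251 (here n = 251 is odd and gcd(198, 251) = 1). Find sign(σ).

+1

Orbit of 105 under x↦198x: [105, 208, 20, 195, 207, 73, 147]… (length divides ord_251(198)).
π_198 has 3 disjoint cycles with lengths [125, 125, 1] on {0,…,250}.
sign(π) = (−1)^{n − #cycles} = (−1)^{251−3} = (−1)^248 = +1.
The Jacobi symbol (198|251) = +1 (Zolotarev) agrees.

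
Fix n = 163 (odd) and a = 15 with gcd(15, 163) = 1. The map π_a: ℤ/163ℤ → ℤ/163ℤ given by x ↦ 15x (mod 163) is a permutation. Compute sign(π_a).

+1

Start at x=24: 24 → 34 → 21 → 152 → 161 → 133 → 39 → … (one orbit).
Cycle lengths of π_15 on ℤ/163ℤ: [81, 81, 1]; 3 cycles in total.
163 − 3 = 160 transpositions; sign(π) = (−1)^160 = +1.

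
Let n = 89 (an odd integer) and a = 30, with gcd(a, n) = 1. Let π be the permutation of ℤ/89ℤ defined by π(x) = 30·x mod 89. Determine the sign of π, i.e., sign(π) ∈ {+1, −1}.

-1

Start at x=45: 45 → 15 → 5 → 61 → 50 → 76 → 55 → … (one orbit).
Decompose π into cycles: lengths [88, 1] (2 cycles, including the fixed point 0).
With 2 cycles on 89 points, sign = (−1)^{89−2} = -1.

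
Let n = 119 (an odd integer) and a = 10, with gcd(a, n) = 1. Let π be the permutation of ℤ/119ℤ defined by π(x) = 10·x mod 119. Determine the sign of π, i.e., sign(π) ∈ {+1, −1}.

+1

Trace 61: π^k(61) = [61, 15, 31, 72, 6, 60, 5] for k=0..6.
The orbit structure of x ↦ 10x mod 119: 5 orbits of sizes [48, 48, 16, 6, 1].
sign(π) = (−1)^{n − #cycles} = (−1)^{119−5} = (−1)^114 = +1.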